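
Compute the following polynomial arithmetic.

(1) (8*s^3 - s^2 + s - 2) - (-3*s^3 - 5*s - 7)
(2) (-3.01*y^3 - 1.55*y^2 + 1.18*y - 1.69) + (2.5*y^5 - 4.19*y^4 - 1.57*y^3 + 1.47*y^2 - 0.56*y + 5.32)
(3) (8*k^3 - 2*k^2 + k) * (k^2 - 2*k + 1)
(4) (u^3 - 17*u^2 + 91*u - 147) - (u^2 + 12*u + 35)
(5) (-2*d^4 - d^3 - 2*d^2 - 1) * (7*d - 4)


(1) = 11*s^3 - s^2 + 6*s + 5
(2) = 2.5*y^5 - 4.19*y^4 - 4.58*y^3 - 0.08*y^2 + 0.62*y + 3.63
(3) = 8*k^5 - 18*k^4 + 13*k^3 - 4*k^2 + k
(4) = u^3 - 18*u^2 + 79*u - 182
(5) = -14*d^5 + d^4 - 10*d^3 + 8*d^2 - 7*d + 4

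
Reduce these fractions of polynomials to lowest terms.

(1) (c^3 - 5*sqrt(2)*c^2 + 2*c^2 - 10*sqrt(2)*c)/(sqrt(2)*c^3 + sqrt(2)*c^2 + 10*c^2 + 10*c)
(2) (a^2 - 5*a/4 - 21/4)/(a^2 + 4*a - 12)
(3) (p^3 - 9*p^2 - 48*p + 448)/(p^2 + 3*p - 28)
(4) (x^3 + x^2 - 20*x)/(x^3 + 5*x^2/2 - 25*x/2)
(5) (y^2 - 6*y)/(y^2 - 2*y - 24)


(1) = (c^2 + c*(2 - 5*sqrt(2)) - 10*sqrt(2))/(sqrt(2)*c^2 + c*(sqrt(2) + 10) + 10)
(2) = (4*a^2 - 5*a - 21)/(4*a^2 + 16*a - 48)
(3) = (p^2 - 16*p + 64)/(p - 4)
(4) = (2*x - 8)/(2*x - 5)
(5) = y/(y + 4)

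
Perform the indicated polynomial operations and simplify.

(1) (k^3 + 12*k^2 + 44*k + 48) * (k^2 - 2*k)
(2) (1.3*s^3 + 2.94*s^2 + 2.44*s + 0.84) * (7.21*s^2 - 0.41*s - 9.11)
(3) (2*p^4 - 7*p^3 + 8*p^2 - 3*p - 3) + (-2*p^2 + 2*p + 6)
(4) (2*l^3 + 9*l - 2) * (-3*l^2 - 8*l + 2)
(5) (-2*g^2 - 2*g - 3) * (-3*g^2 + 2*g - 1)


(1) = k^5 + 10*k^4 + 20*k^3 - 40*k^2 - 96*k
(2) = 9.373*s^5 + 20.6644*s^4 + 4.544*s^3 - 21.7274*s^2 - 22.5728*s - 7.6524
(3) = 2*p^4 - 7*p^3 + 6*p^2 - p + 3
(4) = -6*l^5 - 16*l^4 - 23*l^3 - 66*l^2 + 34*l - 4
(5) = 6*g^4 + 2*g^3 + 7*g^2 - 4*g + 3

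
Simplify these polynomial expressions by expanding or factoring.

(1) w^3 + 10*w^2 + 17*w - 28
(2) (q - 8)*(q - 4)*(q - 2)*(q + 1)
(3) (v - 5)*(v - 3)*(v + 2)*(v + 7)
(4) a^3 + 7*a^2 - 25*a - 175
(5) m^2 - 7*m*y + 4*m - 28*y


(1) = (w - 1)*(w + 4)*(w + 7)
(2) = q^4 - 13*q^3 + 42*q^2 - 8*q - 64
(3) = v^4 + v^3 - 43*v^2 + 23*v + 210
(4) = (a - 5)*(a + 5)*(a + 7)
(5) = (m + 4)*(m - 7*y)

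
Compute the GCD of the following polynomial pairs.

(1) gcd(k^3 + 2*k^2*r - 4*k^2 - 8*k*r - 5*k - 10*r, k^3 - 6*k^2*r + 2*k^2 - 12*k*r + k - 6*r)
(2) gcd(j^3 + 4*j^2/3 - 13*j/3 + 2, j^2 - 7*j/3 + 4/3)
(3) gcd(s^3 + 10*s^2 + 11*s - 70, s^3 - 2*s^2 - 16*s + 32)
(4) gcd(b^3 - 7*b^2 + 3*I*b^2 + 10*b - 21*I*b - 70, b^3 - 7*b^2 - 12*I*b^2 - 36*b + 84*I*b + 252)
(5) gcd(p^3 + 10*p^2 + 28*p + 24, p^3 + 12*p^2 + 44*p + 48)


(1) = gcd((k - 5)*(k + 1)*(k + 2*r), (k + 1)^2*(k - 6*r)) = k + 1
(2) = gcd((j - 1)*(j - 2/3)*(j + 3), (j - 4/3)*(j - 1)) = j - 1
(3) = gcd((s - 2)*(s + 5)*(s + 7), (s - 4)*(s - 2)*(s + 4)) = s - 2
(4) = gcd((b - 7)*(b - 2*I)*(b + 5*I), (b - 7)*(b - 6*I)^2) = b - 7
(5) = gcd((p + 2)^2*(p + 6), (p + 2)*(p + 4)*(p + 6)) = p^2 + 8*p + 12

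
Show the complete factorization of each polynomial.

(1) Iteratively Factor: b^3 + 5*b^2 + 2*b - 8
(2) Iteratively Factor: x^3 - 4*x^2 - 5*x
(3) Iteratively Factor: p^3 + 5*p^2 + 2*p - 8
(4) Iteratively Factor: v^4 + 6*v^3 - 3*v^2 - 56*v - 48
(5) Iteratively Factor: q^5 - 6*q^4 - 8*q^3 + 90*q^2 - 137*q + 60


(1) = (b + 4)*(b^2 + b - 2) = (b + 2)*(b + 4)*(b - 1)
(2) = (x - 5)*(x^2 + x) = (x - 5)*(x + 1)*(x)
(3) = (p + 4)*(p^2 + p - 2) = (p + 2)*(p + 4)*(p - 1)
(4) = (v + 4)*(v^3 + 2*v^2 - 11*v - 12) = (v + 4)^2*(v^2 - 2*v - 3) = (v + 1)*(v + 4)^2*(v - 3)
(5) = (q + 4)*(q^4 - 10*q^3 + 32*q^2 - 38*q + 15) = (q - 1)*(q + 4)*(q^3 - 9*q^2 + 23*q - 15) = (q - 3)*(q - 1)*(q + 4)*(q^2 - 6*q + 5) = (q - 3)*(q - 1)^2*(q + 4)*(q - 5)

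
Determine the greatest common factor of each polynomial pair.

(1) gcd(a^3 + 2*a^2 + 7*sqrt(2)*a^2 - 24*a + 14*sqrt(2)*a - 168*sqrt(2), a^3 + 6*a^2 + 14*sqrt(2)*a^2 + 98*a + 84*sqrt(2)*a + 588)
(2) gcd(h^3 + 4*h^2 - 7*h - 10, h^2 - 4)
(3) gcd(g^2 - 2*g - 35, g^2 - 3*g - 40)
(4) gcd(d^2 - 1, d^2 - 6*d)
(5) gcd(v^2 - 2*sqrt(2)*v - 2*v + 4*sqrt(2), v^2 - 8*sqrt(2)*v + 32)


(1) = a^2 + a*(6 + 7*sqrt(2)) + 42*sqrt(2)
(2) = gcd((h - 2)*(h + 1)*(h + 5), (h - 2)*(h + 2)) = h - 2
(3) = gcd((g - 7)*(g + 5), (g - 8)*(g + 5)) = g + 5
(4) = gcd((d - 1)*(d + 1), d*(d - 6)) = 1
(5) = gcd((v - 2)*(v - 2*sqrt(2)), (v - 4*sqrt(2))^2) = 1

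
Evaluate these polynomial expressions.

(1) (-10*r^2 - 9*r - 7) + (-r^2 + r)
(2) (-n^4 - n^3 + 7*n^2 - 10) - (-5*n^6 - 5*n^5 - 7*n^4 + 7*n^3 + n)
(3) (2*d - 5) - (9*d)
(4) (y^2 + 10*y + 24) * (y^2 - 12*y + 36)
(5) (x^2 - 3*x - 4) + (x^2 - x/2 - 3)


(1) = -11*r^2 - 8*r - 7
(2) = 5*n^6 + 5*n^5 + 6*n^4 - 8*n^3 + 7*n^2 - n - 10
(3) = -7*d - 5
(4) = y^4 - 2*y^3 - 60*y^2 + 72*y + 864
(5) = 2*x^2 - 7*x/2 - 7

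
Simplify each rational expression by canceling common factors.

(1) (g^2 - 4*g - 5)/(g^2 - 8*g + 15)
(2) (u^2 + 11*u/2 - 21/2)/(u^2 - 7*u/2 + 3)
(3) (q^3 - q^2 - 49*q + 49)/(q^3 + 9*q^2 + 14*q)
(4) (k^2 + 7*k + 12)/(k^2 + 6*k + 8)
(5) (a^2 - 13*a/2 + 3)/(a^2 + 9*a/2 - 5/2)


(1) = (g + 1)/(g - 3)
(2) = (u + 7)/(u - 2)
(3) = (q^2 - 8*q + 7)/(q^2 + 2*q)
(4) = (k + 3)/(k + 2)
(5) = (a - 6)/(a + 5)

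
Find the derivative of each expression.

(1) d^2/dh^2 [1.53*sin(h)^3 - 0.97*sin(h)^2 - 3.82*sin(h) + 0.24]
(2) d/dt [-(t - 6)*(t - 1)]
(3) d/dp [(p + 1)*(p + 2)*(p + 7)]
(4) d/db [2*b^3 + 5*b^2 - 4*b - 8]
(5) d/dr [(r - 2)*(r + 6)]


(1) = 2.6725*sin(h) + 3.4425*sin(3*h) - 1.94*cos(2*h)
(2) = 7 - 2*t
(3) = 3*p^2 + 20*p + 23
(4) = 6*b^2 + 10*b - 4
(5) = 2*r + 4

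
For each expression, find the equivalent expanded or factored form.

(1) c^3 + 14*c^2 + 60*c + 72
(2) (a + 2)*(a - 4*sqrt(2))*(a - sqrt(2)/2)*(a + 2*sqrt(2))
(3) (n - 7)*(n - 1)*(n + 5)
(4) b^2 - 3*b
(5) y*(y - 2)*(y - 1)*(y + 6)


(1) = (c + 2)*(c + 6)^2
(2) = a^4 - 5*sqrt(2)*a^3/2 + 2*a^3 - 14*a^2 - 5*sqrt(2)*a^2 - 28*a + 8*sqrt(2)*a + 16*sqrt(2)
(3) = n^3 - 3*n^2 - 33*n + 35
(4) = b*(b - 3)
(5) = y^4 + 3*y^3 - 16*y^2 + 12*y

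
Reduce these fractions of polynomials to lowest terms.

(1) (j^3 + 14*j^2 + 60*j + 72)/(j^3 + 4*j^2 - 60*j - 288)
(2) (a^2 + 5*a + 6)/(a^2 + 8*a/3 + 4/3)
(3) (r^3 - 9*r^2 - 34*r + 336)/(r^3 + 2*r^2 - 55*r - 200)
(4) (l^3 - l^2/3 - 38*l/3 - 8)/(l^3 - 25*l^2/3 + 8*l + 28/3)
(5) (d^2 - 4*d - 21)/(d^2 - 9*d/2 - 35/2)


(1) = (j + 2)/(j - 8)
(2) = (3*a + 9)/(3*a + 2)
(3) = (r^2 - r - 42)/(r^2 + 10*r + 25)
(4) = (l^2 - l - 12)/(l^2 - 9*l + 14)
(5) = (2*d + 6)/(2*d + 5)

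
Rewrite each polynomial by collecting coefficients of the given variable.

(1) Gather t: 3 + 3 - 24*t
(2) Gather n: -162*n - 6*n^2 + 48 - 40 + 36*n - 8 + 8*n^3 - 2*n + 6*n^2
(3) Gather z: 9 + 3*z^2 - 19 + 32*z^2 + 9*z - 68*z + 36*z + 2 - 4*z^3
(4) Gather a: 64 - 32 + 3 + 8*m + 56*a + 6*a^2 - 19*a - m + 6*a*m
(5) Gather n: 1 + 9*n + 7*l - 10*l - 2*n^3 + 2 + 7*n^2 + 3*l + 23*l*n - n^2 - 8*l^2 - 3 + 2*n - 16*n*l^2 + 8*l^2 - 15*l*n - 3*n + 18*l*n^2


(1) = 6 - 24*t
(2) = 8*n^3 - 128*n
(3) = -4*z^3 + 35*z^2 - 23*z - 8
(4) = 6*a^2 + a*(6*m + 37) + 7*m + 35
(5) = -2*n^3 + n^2*(18*l + 6) + n*(-16*l^2 + 8*l + 8)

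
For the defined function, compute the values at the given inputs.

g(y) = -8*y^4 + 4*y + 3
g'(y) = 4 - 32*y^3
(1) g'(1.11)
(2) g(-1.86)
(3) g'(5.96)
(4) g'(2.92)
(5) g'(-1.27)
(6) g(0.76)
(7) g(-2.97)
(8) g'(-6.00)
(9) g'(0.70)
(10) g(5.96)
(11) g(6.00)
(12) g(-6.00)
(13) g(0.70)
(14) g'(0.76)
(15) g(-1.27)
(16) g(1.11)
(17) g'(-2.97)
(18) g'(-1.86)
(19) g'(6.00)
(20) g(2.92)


(1) = -39.76
(2) = -100.19
(3) = -6770.68
(4) = -792.71
(5) = 69.55
(6) = 3.37
(7) = -631.35
(8) = 6916.00
(9) = -6.98
(10) = -10067.43
(11) = -10341.00
(12) = -10389.00
(13) = 3.88
(14) = -10.05
(15) = -22.89
(16) = -4.70
(17) = 842.34
(18) = 209.92
(19) = -6908.00
(20) = -566.92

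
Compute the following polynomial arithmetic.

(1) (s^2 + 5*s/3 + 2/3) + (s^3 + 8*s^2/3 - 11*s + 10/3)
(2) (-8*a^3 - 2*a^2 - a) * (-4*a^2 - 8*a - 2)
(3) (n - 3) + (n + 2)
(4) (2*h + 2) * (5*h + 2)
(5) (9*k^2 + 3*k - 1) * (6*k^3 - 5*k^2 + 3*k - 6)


(1) = s^3 + 11*s^2/3 - 28*s/3 + 4
(2) = 32*a^5 + 72*a^4 + 36*a^3 + 12*a^2 + 2*a
(3) = 2*n - 1
(4) = 10*h^2 + 14*h + 4
(5) = 54*k^5 - 27*k^4 + 6*k^3 - 40*k^2 - 21*k + 6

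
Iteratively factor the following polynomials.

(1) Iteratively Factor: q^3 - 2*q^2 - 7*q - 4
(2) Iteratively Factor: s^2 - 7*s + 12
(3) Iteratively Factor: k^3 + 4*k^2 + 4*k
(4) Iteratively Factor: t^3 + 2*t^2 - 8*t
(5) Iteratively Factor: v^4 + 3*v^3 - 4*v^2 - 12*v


(1) = (q - 4)*(q^2 + 2*q + 1) = (q - 4)*(q + 1)*(q + 1)
(2) = (s - 3)*(s - 4)
(3) = (k)*(k^2 + 4*k + 4) = k*(k + 2)*(k + 2)
(4) = (t - 2)*(t^2 + 4*t) = (t - 2)*(t + 4)*(t)
(5) = (v + 3)*(v^3 - 4*v) = (v + 2)*(v + 3)*(v^2 - 2*v) = (v - 2)*(v + 2)*(v + 3)*(v)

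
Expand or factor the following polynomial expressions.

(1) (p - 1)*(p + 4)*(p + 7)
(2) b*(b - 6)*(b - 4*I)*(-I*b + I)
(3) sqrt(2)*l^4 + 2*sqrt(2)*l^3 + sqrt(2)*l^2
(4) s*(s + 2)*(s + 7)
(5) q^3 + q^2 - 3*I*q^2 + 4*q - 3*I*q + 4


(1) = p^3 + 10*p^2 + 17*p - 28
(2) = -I*b^4 - 4*b^3 + 7*I*b^3 + 28*b^2 - 6*I*b^2 - 24*b
(3) = l^2*(l + 1)*(sqrt(2)*l + sqrt(2))
(4) = s^3 + 9*s^2 + 14*s
(5) = (q + 1)*(q - 4*I)*(q + I)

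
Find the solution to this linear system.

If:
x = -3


Then:
x = -3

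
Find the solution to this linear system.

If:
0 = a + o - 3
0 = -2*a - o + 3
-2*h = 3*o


Then:
a = 0
h = -9/2
o = 3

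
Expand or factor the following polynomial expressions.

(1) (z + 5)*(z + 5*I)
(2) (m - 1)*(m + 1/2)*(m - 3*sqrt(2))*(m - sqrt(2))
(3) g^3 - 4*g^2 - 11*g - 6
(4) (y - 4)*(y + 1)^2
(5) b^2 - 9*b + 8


(1) = z^2 + 5*z + 5*I*z + 25*I
(2) = m^4 - 4*sqrt(2)*m^3 - m^3/2 + 2*sqrt(2)*m^2 + 11*m^2/2 - 3*m + 2*sqrt(2)*m - 3
(3) = (g - 6)*(g + 1)^2
(4) = y^3 - 2*y^2 - 7*y - 4
(5) = (b - 8)*(b - 1)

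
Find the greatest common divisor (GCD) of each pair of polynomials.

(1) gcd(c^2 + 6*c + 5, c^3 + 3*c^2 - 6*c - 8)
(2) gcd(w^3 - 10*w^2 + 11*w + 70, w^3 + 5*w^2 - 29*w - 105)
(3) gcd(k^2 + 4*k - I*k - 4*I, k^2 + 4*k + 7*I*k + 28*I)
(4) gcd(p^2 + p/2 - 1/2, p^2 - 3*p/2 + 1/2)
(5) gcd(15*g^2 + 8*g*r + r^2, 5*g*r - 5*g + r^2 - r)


(1) = gcd((c + 1)*(c + 5), (c - 2)*(c + 1)*(c + 4)) = c + 1
(2) = gcd((w - 7)*(w - 5)*(w + 2), (w - 5)*(w + 3)*(w + 7)) = w - 5
(3) = gcd((k + 4)*(k - I), (k + 4)*(k + 7*I)) = k + 4
(4) = p - 1/2
(5) = gcd((3*g + r)*(5*g + r), (5*g + r)*(r - 1)) = 5*g + r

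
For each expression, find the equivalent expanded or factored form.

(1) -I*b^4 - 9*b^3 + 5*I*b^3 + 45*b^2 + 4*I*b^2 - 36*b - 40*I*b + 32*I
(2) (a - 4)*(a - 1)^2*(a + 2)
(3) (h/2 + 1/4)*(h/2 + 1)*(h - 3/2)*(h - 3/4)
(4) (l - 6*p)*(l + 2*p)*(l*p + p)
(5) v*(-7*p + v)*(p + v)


(1) = (b - 4)*(b - 8*I)*(b - I)*(-I*b + I)
(2) = a^4 - 4*a^3 - 3*a^2 + 14*a - 8
(3) = h^4/4 + h^3/16 - 7*h^2/8 + 9*h/64 + 9/32
(4) = l^3*p - 4*l^2*p^2 + l^2*p - 12*l*p^3 - 4*l*p^2 - 12*p^3
(5) = -7*p^2*v - 6*p*v^2 + v^3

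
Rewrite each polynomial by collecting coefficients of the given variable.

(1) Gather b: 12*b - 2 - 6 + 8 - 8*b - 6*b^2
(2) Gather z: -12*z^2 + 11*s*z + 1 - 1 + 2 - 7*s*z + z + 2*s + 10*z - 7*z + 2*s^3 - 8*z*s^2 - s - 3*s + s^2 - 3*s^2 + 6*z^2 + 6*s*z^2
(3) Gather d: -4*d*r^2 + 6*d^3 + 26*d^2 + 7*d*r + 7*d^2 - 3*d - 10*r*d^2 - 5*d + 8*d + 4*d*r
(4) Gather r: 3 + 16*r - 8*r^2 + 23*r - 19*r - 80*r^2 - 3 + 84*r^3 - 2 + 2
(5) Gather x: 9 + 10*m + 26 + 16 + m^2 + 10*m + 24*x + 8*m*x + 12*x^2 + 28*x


(1) = -6*b^2 + 4*b
(2) = 2*s^3 - 2*s^2 - 2*s + z^2*(6*s - 6) + z*(-8*s^2 + 4*s + 4) + 2
(3) = 6*d^3 + d^2*(33 - 10*r) + d*(-4*r^2 + 11*r)
(4) = 84*r^3 - 88*r^2 + 20*r
(5) = m^2 + 20*m + 12*x^2 + x*(8*m + 52) + 51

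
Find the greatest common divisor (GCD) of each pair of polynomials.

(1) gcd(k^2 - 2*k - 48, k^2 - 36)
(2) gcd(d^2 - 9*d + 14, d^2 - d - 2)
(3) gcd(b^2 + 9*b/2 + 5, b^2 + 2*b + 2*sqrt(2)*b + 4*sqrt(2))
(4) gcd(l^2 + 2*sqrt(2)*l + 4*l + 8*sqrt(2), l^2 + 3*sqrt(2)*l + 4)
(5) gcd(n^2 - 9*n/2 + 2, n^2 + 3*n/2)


(1) = k + 6
(2) = d - 2
(3) = b + 2
(4) = gcd((l + 4)*(l + 2*sqrt(2)), (l + sqrt(2))*(l + 2*sqrt(2))) = l + 2*sqrt(2)
(5) = 1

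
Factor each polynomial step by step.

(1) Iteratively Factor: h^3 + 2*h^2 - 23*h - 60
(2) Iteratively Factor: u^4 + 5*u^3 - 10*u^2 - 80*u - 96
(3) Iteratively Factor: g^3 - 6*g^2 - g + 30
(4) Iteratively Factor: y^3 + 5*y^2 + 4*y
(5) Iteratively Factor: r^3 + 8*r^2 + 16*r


(1) = (h + 3)*(h^2 - h - 20) = (h - 5)*(h + 3)*(h + 4)
(2) = (u + 3)*(u^3 + 2*u^2 - 16*u - 32) = (u + 2)*(u + 3)*(u^2 - 16) = (u - 4)*(u + 2)*(u + 3)*(u + 4)
(3) = (g - 3)*(g^2 - 3*g - 10) = (g - 5)*(g - 3)*(g + 2)
(4) = (y + 4)*(y^2 + y) = (y + 1)*(y + 4)*(y)
(5) = (r + 4)*(r^2 + 4*r) = r*(r + 4)*(r + 4)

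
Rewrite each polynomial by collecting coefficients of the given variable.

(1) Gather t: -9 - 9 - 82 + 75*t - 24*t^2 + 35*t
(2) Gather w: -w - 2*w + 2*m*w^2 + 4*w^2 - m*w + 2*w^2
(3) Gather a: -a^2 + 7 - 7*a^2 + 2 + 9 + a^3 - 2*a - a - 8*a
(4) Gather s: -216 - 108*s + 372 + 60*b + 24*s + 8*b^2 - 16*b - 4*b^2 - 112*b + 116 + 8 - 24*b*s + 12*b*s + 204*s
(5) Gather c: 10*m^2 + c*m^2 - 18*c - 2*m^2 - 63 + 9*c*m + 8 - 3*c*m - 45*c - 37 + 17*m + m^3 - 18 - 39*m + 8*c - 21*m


(1) = -24*t^2 + 110*t - 100
(2) = w^2*(2*m + 6) + w*(-m - 3)
(3) = a^3 - 8*a^2 - 11*a + 18
(4) = 4*b^2 - 68*b + s*(120 - 12*b) + 280
(5) = c*(m^2 + 6*m - 55) + m^3 + 8*m^2 - 43*m - 110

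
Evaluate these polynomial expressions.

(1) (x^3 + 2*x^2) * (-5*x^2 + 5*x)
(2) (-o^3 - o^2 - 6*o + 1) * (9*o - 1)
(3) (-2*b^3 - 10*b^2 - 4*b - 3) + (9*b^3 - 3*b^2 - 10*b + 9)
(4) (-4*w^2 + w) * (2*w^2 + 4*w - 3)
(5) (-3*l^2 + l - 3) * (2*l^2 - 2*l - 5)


(1) = -5*x^5 - 5*x^4 + 10*x^3
(2) = -9*o^4 - 8*o^3 - 53*o^2 + 15*o - 1
(3) = 7*b^3 - 13*b^2 - 14*b + 6
(4) = -8*w^4 - 14*w^3 + 16*w^2 - 3*w
(5) = -6*l^4 + 8*l^3 + 7*l^2 + l + 15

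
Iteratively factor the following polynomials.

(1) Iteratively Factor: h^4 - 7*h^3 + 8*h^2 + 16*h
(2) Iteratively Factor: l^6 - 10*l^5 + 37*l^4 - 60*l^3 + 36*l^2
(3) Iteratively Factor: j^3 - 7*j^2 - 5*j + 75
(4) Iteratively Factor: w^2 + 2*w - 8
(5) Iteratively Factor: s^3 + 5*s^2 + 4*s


(1) = (h - 4)*(h^3 - 3*h^2 - 4*h) = (h - 4)^2*(h^2 + h) = (h - 4)^2*(h + 1)*(h)
(2) = (l - 2)*(l^5 - 8*l^4 + 21*l^3 - 18*l^2) = (l - 2)^2*(l^4 - 6*l^3 + 9*l^2) = l*(l - 2)^2*(l^3 - 6*l^2 + 9*l) = l*(l - 3)*(l - 2)^2*(l^2 - 3*l) = l*(l - 3)^2*(l - 2)^2*(l)
(3) = (j - 5)*(j^2 - 2*j - 15) = (j - 5)*(j + 3)*(j - 5)
(4) = (w + 4)*(w - 2)
(5) = (s + 1)*(s^2 + 4*s) = (s + 1)*(s + 4)*(s)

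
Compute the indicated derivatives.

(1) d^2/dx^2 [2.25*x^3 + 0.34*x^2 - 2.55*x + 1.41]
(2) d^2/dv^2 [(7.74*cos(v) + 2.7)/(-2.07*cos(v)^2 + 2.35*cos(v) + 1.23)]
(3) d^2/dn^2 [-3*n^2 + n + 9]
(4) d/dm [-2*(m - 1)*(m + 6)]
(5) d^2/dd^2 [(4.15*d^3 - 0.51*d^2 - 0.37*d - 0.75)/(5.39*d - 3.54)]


(1) = 13.5*x + 0.68
(2) = (-6.4670179055*(1 - cos(v)^2)^2 - 2.5555128247*cos(v)^5 - 0.9638081735*cos(v)^3 - 9.1291586643*cos(v)^2 + 2.7377739422*cos(v) + 6.3765177273)/(-0.8808510638*cos(v)^2 + 1.0*cos(v) + 0.5234042553)^3
(3) = -6
(4) = -4*m - 10
(5) = (241.13243*d^3 - 475.10694*d^2 + 312.03684*d - 70.480026)/(156.590819*d^3 - 308.533302*d^2 + 202.635972*d - 44.361864)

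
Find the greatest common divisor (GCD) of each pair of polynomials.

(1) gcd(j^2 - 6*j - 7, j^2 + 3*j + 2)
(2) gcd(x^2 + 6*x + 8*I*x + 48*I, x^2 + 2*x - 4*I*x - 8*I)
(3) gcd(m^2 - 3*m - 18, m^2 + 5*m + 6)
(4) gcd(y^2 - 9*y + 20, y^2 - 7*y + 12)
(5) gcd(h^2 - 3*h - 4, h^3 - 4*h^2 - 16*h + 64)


(1) = gcd((j - 7)*(j + 1), (j + 1)*(j + 2)) = j + 1
(2) = gcd((x + 6)*(x + 8*I), (x + 2)*(x - 4*I)) = 1
(3) = m + 3
(4) = gcd((y - 5)*(y - 4), (y - 4)*(y - 3)) = y - 4
(5) = gcd((h - 4)*(h + 1), (h - 4)^2*(h + 4)) = h - 4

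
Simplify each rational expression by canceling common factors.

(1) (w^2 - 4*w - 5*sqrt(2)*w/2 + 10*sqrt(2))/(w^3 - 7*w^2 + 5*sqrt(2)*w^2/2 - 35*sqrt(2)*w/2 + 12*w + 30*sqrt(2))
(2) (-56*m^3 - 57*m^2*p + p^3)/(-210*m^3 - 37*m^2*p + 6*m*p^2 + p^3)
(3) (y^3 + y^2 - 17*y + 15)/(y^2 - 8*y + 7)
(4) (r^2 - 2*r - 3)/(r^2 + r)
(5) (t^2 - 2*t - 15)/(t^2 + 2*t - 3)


(1) = (4*w - 10*sqrt(2))/(4*w^2 + w*(-12 + 10*sqrt(2)) - 30*sqrt(2))
(2) = (-8*m^2 - 7*m*p + p^2)/(-30*m^2 - m*p + p^2)
(3) = (y^2 + 2*y - 15)/(y - 7)
(4) = (r - 3)/r
(5) = (t - 5)/(t - 1)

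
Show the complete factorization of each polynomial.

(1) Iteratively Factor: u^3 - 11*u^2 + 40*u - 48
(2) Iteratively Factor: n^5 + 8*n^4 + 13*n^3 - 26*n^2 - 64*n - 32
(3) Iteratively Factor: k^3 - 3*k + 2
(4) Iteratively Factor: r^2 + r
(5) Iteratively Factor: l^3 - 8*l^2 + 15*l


(1) = (u - 3)*(u^2 - 8*u + 16) = (u - 4)*(u - 3)*(u - 4)
(2) = (n + 4)*(n^4 + 4*n^3 - 3*n^2 - 14*n - 8) = (n + 1)*(n + 4)*(n^3 + 3*n^2 - 6*n - 8) = (n - 2)*(n + 1)*(n + 4)*(n^2 + 5*n + 4) = (n - 2)*(n + 1)*(n + 4)^2*(n + 1)
(3) = (k - 1)*(k^2 + k - 2) = (k - 1)*(k + 2)*(k - 1)
(4) = (r + 1)*(r)
(5) = (l)*(l^2 - 8*l + 15) = l*(l - 5)*(l - 3)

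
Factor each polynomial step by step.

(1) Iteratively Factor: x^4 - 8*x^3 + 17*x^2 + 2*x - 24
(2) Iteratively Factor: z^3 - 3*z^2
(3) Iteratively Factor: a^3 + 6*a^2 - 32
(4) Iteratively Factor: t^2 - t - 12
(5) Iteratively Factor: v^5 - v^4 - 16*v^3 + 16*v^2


(1) = (x - 4)*(x^3 - 4*x^2 + x + 6) = (x - 4)*(x - 3)*(x^2 - x - 2) = (x - 4)*(x - 3)*(x + 1)*(x - 2)
(2) = (z - 3)*(z^2) = z*(z - 3)*(z)
(3) = (a - 2)*(a^2 + 8*a + 16) = (a - 2)*(a + 4)*(a + 4)
(4) = (t + 3)*(t - 4)
(5) = (v)*(v^4 - v^3 - 16*v^2 + 16*v) = v*(v + 4)*(v^3 - 5*v^2 + 4*v) = v*(v - 1)*(v + 4)*(v^2 - 4*v) = v^2*(v - 1)*(v + 4)*(v - 4)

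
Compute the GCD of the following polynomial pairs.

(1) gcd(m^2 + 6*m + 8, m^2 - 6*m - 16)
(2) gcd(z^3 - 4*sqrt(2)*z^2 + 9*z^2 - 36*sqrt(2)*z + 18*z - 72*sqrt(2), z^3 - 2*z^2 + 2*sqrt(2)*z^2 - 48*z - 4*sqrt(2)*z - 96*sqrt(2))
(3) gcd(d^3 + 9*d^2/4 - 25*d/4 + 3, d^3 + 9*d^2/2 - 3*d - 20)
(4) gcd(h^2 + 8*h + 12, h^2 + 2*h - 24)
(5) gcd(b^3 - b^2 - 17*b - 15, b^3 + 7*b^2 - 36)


(1) = gcd((m + 2)*(m + 4), (m - 8)*(m + 2)) = m + 2
(2) = z + 6
(3) = gcd((d - 1)*(d - 3/4)*(d + 4), (d - 2)*(d + 5/2)*(d + 4)) = d + 4
(4) = h + 6
(5) = b + 3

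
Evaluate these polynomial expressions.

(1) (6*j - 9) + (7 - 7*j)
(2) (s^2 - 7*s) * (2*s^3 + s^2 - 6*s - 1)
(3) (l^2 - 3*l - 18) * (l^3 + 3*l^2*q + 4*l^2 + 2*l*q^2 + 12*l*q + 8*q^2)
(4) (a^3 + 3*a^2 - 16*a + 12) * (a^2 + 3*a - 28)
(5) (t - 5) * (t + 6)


(1) = -j - 2
(2) = 2*s^5 - 13*s^4 - 13*s^3 + 41*s^2 + 7*s
(3) = l^5 + 3*l^4*q + l^4 + 2*l^3*q^2 + 3*l^3*q - 30*l^3 + 2*l^2*q^2 - 90*l^2*q - 72*l^2 - 60*l*q^2 - 216*l*q - 144*q^2
(4) = a^5 + 6*a^4 - 35*a^3 - 120*a^2 + 484*a - 336
(5) = t^2 + t - 30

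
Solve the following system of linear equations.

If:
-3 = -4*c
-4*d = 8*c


Then:
c = 3/4
d = -3/2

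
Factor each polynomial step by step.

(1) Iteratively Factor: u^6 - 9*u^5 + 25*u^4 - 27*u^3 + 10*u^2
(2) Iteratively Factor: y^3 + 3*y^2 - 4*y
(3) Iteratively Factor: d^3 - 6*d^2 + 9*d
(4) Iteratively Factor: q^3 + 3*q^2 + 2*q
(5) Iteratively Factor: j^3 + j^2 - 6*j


(1) = (u - 1)*(u^5 - 8*u^4 + 17*u^3 - 10*u^2) = (u - 1)^2*(u^4 - 7*u^3 + 10*u^2) = u*(u - 1)^2*(u^3 - 7*u^2 + 10*u) = u*(u - 5)*(u - 1)^2*(u^2 - 2*u) = u*(u - 5)*(u - 2)*(u - 1)^2*(u)
(2) = (y)*(y^2 + 3*y - 4) = y*(y - 1)*(y + 4)
(3) = (d - 3)*(d^2 - 3*d) = (d - 3)^2*(d)
(4) = (q)*(q^2 + 3*q + 2) = q*(q + 2)*(q + 1)
(5) = (j - 2)*(j^2 + 3*j) = (j - 2)*(j + 3)*(j)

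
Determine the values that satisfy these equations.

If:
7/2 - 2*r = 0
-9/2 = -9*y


Then:
r = 7/4
y = 1/2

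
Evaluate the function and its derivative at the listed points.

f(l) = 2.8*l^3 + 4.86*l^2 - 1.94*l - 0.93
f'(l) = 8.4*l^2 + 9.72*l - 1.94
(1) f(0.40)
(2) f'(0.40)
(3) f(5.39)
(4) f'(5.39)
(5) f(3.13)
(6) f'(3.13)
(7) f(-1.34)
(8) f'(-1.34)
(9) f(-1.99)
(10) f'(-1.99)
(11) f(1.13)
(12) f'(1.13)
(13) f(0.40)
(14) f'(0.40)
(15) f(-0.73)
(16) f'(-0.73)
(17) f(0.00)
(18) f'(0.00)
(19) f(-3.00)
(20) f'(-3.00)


(1) = -0.75
(2) = 3.29
(3) = 568.26
(4) = 294.49
(5) = 126.47
(6) = 110.78
(7) = 3.66
(8) = 0.12
(9) = 0.11
(10) = 11.98
(11) = 7.12
(12) = 19.77
(13) = -0.75
(14) = 3.29
(15) = 1.99
(16) = -4.56
(17) = -0.93
(18) = -1.94
(19) = -26.97
(20) = 44.50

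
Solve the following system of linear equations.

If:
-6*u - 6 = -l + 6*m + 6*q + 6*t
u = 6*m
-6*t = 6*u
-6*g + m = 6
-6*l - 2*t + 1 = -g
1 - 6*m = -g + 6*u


Then:
g = -1
l = 0
m = 0
q = -1
t = 0
u = 0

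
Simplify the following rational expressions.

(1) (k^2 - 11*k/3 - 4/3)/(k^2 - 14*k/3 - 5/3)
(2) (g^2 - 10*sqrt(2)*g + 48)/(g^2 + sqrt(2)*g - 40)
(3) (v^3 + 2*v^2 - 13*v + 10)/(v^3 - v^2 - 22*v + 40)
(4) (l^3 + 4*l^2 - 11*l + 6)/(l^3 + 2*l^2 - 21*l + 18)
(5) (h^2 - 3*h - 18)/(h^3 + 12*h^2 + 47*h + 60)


(1) = (k - 4)/(k - 5)
(2) = (g - 6*sqrt(2))/(g + 5*sqrt(2))
(3) = (v - 1)/(v - 4)
(4) = (l - 1)/(l - 3)
(5) = (h - 6)/(h^2 + 9*h + 20)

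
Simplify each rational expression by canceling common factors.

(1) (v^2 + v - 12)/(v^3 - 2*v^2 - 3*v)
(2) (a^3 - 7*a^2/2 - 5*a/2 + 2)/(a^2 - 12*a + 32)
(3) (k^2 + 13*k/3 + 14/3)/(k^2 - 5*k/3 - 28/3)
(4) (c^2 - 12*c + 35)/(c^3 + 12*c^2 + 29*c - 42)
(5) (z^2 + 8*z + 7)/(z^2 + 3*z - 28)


(1) = (v + 4)/(v^2 + v)
(2) = (2*a^2 + a - 1)/(2*a - 16)
(3) = (k + 2)/(k - 4)
(4) = (c^2 - 12*c + 35)/(c^3 + 12*c^2 + 29*c - 42)
(5) = (z + 1)/(z - 4)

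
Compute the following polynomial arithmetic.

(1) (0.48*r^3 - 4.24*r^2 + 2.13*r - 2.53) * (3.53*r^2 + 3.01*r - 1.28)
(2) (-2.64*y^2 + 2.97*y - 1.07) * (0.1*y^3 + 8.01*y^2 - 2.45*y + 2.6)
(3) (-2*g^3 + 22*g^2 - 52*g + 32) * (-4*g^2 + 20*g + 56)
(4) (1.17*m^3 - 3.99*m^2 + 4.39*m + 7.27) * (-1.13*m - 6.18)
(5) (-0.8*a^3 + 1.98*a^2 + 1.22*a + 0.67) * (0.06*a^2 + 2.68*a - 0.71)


(1) = 1.6944*r^5 - 13.5224*r^4 - 5.8579*r^3 + 2.9076*r^2 - 10.3417*r + 3.2384
(2) = -0.264*y^5 - 20.8494*y^4 + 30.1507*y^3 - 22.7112*y^2 + 10.3435*y - 2.782
(3) = 8*g^5 - 128*g^4 + 536*g^3 + 64*g^2 - 2272*g + 1792
(4) = -1.3221*m^4 - 2.7219*m^3 + 19.6975*m^2 - 35.3453*m - 44.9286
(5) = -0.048*a^5 - 2.0252*a^4 + 5.9476*a^3 + 1.904*a^2 + 0.9294*a - 0.4757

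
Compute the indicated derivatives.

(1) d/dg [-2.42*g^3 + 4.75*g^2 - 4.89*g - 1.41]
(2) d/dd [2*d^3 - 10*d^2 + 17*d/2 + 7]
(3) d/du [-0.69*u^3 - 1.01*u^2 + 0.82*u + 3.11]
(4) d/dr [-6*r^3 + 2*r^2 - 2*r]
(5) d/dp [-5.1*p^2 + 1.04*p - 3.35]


(1) = -7.26*g^2 + 9.5*g - 4.89
(2) = 6*d^2 - 20*d + 17/2
(3) = -2.07*u^2 - 2.02*u + 0.82
(4) = -18*r^2 + 4*r - 2
(5) = 1.04 - 10.2*p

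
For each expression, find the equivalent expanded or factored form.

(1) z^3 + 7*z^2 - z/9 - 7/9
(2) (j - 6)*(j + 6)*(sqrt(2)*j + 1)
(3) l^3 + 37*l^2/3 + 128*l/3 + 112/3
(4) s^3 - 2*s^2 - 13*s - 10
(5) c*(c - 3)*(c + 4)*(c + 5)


(1) = (z - 1/3)*(z + 1/3)*(z + 7)
(2) = sqrt(2)*j^3 + j^2 - 36*sqrt(2)*j - 36
(3) = (l + 4/3)*(l + 4)*(l + 7)
(4) = (s - 5)*(s + 1)*(s + 2)
(5) = c^4 + 6*c^3 - 7*c^2 - 60*c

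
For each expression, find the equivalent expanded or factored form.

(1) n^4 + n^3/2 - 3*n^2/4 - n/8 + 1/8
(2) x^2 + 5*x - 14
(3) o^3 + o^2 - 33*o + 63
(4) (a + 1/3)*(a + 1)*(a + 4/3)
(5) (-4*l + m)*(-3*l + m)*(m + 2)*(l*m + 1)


(1) = (n - 1/2)^2*(n + 1/2)*(n + 1)
(2) = (x - 2)*(x + 7)
(3) = (o - 3)^2*(o + 7)
(4) = a^3 + 8*a^2/3 + 19*a/9 + 4/9
(5) = 12*l^3*m^2 + 24*l^3*m - 7*l^2*m^3 - 14*l^2*m^2 + 12*l^2*m + 24*l^2 + l*m^4 + 2*l*m^3 - 7*l*m^2 - 14*l*m + m^3 + 2*m^2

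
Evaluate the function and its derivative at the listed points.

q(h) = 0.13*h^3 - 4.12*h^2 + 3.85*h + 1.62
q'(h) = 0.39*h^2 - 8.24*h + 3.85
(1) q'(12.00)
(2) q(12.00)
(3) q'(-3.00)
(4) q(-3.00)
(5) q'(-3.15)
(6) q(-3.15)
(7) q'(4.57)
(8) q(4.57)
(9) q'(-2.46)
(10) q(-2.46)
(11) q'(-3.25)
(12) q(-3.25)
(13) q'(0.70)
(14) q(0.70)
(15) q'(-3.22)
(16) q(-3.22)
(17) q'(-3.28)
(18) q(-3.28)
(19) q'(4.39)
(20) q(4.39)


(1) = -38.87
(2) = -320.82
(3) = 32.08
(4) = -50.52
(5) = 33.68
(6) = -55.45
(7) = -25.66
(8) = -54.42
(9) = 26.48
(10) = -34.72
(11) = 34.75
(12) = -58.87
(13) = -1.73
(14) = 2.34
(15) = 34.43
(16) = -57.84
(17) = 35.07
(18) = -59.92
(19) = -24.81
(20) = -49.88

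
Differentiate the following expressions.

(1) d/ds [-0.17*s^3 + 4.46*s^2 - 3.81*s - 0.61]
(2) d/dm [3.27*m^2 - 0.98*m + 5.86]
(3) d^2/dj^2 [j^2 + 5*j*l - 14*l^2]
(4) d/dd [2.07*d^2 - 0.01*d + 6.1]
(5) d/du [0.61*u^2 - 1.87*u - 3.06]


(1) = -0.51*s^2 + 8.92*s - 3.81
(2) = 6.54*m - 0.98
(3) = 2
(4) = 4.14*d - 0.01
(5) = 1.22*u - 1.87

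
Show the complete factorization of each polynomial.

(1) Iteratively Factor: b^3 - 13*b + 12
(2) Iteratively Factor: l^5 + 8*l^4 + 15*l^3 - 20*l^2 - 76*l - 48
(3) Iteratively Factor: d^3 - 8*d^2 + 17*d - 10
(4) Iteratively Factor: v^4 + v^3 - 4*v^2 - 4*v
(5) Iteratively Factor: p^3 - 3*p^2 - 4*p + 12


(1) = (b + 4)*(b^2 - 4*b + 3) = (b - 1)*(b + 4)*(b - 3)
(2) = (l + 1)*(l^4 + 7*l^3 + 8*l^2 - 28*l - 48) = (l + 1)*(l + 3)*(l^3 + 4*l^2 - 4*l - 16) = (l + 1)*(l + 2)*(l + 3)*(l^2 + 2*l - 8) = (l - 2)*(l + 1)*(l + 2)*(l + 3)*(l + 4)
(3) = (d - 2)*(d^2 - 6*d + 5) = (d - 5)*(d - 2)*(d - 1)
(4) = (v)*(v^3 + v^2 - 4*v - 4) = v*(v - 2)*(v^2 + 3*v + 2) = v*(v - 2)*(v + 2)*(v + 1)
(5) = (p + 2)*(p^2 - 5*p + 6) = (p - 3)*(p + 2)*(p - 2)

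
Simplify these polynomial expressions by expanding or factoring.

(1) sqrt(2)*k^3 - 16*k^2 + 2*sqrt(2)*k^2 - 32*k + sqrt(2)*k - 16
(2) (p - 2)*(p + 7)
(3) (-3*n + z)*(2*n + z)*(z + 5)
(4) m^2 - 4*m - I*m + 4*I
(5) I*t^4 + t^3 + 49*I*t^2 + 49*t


(1) = (k + 1)*(k - 8*sqrt(2))*(sqrt(2)*k + sqrt(2))
(2) = p^2 + 5*p - 14
(3) = -6*n^2*z - 30*n^2 - n*z^2 - 5*n*z + z^3 + 5*z^2
(4) = (m - 4)*(m - I)
(5) = t*(t - 7*I)*(t + 7*I)*(I*t + 1)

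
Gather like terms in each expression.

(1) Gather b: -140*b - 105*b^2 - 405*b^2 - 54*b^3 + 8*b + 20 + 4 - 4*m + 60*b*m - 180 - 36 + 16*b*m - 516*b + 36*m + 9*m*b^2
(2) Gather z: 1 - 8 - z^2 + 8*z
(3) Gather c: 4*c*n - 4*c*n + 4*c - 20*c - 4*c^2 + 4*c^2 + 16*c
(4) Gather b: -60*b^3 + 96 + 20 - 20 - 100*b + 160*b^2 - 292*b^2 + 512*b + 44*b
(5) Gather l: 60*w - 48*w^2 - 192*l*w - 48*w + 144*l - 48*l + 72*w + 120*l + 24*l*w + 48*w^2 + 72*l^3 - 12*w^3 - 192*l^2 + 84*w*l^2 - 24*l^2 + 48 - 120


(1) = -54*b^3 + b^2*(9*m - 510) + b*(76*m - 648) + 32*m - 192
(2) = -z^2 + 8*z - 7
(3) = 0
(4) = -60*b^3 - 132*b^2 + 456*b + 96
(5) = 72*l^3 + l^2*(84*w - 216) + l*(216 - 168*w) - 12*w^3 + 84*w - 72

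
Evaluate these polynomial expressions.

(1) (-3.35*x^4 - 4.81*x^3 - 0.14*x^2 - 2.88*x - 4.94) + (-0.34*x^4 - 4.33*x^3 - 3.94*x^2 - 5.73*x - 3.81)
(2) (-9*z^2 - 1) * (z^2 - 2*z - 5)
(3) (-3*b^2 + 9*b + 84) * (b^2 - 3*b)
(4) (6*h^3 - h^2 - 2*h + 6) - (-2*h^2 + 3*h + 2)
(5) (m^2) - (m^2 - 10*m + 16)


(1) = -3.69*x^4 - 9.14*x^3 - 4.08*x^2 - 8.61*x - 8.75
(2) = -9*z^4 + 18*z^3 + 44*z^2 + 2*z + 5
(3) = -3*b^4 + 18*b^3 + 57*b^2 - 252*b
(4) = 6*h^3 + h^2 - 5*h + 4
(5) = 10*m - 16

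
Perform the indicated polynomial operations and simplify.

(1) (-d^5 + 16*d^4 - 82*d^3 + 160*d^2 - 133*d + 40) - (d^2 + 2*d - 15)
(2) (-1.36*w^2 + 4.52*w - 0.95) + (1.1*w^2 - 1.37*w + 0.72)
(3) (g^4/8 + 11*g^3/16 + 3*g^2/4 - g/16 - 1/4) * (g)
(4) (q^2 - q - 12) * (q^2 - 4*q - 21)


(1) = -d^5 + 16*d^4 - 82*d^3 + 159*d^2 - 135*d + 55
(2) = -0.26*w^2 + 3.15*w - 0.23
(3) = g^5/8 + 11*g^4/16 + 3*g^3/4 - g^2/16 - g/4
(4) = q^4 - 5*q^3 - 29*q^2 + 69*q + 252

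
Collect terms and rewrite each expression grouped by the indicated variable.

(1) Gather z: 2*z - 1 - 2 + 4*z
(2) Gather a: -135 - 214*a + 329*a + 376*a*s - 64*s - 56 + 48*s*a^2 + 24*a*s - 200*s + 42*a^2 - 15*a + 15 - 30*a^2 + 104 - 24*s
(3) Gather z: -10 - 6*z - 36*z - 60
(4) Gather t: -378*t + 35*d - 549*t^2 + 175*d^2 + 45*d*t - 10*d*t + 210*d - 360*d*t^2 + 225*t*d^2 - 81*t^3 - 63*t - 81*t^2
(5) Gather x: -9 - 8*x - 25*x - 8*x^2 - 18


(1) = 6*z - 3
(2) = a^2*(48*s + 12) + a*(400*s + 100) - 288*s - 72
(3) = -42*z - 70
(4) = 175*d^2 + 245*d - 81*t^3 + t^2*(-360*d - 630) + t*(225*d^2 + 35*d - 441)
(5) = -8*x^2 - 33*x - 27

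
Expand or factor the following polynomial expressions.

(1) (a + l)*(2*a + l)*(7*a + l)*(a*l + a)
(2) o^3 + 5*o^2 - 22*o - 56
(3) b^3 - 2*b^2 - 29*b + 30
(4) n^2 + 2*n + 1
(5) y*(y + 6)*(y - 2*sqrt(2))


(1) = 14*a^4*l + 14*a^4 + 23*a^3*l^2 + 23*a^3*l + 10*a^2*l^3 + 10*a^2*l^2 + a*l^4 + a*l^3
(2) = (o - 4)*(o + 2)*(o + 7)
(3) = (b - 6)*(b - 1)*(b + 5)
(4) = (n + 1)^2
(5) = y^3 - 2*sqrt(2)*y^2 + 6*y^2 - 12*sqrt(2)*y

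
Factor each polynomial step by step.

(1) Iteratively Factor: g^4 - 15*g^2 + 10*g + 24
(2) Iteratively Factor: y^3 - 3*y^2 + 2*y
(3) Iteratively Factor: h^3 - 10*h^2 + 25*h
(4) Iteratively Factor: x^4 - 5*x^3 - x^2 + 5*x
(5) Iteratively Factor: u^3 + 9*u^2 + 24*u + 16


(1) = (g - 2)*(g^3 + 2*g^2 - 11*g - 12) = (g - 2)*(g + 4)*(g^2 - 2*g - 3) = (g - 3)*(g - 2)*(g + 4)*(g + 1)
(2) = (y - 1)*(y^2 - 2*y) = y*(y - 1)*(y - 2)
(3) = (h)*(h^2 - 10*h + 25) = h*(h - 5)*(h - 5)
(4) = (x)*(x^3 - 5*x^2 - x + 5) = x*(x - 1)*(x^2 - 4*x - 5) = x*(x - 5)*(x - 1)*(x + 1)
(5) = (u + 4)*(u^2 + 5*u + 4) = (u + 4)^2*(u + 1)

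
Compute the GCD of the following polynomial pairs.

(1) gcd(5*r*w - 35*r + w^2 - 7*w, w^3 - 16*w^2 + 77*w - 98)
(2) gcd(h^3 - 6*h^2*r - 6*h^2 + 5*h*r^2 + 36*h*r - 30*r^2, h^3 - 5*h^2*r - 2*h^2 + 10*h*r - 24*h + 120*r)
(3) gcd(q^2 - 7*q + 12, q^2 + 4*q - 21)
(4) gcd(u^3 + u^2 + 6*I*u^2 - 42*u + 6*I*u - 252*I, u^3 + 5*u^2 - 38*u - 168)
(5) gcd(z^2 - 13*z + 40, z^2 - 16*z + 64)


(1) = gcd((5*r + w)*(w - 7), (w - 7)^2*(w - 2)) = w - 7
(2) = gcd((h - 6)*(h - 5*r)*(h - r), (h - 6)*(h + 4)*(h - 5*r)) = -h^2 + 5*h*r + 6*h - 30*r
(3) = q - 3
(4) = gcd((u - 6)*(u + 7)*(u + 6*I), (u - 6)*(u + 4)*(u + 7)) = u^2 + u - 42
(5) = gcd((z - 8)*(z - 5), (z - 8)^2) = z - 8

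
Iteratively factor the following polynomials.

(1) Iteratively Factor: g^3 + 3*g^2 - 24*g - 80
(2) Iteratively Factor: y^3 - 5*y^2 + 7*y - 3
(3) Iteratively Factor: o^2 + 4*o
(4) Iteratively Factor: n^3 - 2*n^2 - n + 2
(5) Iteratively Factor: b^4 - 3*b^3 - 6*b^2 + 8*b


(1) = (g + 4)*(g^2 - g - 20) = (g - 5)*(g + 4)*(g + 4)
(2) = (y - 1)*(y^2 - 4*y + 3) = (y - 3)*(y - 1)*(y - 1)
(3) = (o)*(o + 4)
(4) = (n - 1)*(n^2 - n - 2) = (n - 2)*(n - 1)*(n + 1)
(5) = (b)*(b^3 - 3*b^2 - 6*b + 8) = b*(b - 4)*(b^2 + b - 2) = b*(b - 4)*(b - 1)*(b + 2)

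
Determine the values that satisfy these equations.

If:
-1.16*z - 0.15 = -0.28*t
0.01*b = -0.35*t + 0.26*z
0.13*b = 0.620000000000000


Then:
b = 4.77
t = -0.28
z = -0.20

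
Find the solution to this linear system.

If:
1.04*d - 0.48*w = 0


Then:
d = 0.461538461538462*w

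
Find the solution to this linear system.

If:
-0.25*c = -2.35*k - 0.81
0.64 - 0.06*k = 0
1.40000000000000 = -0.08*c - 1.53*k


Then:
No Solution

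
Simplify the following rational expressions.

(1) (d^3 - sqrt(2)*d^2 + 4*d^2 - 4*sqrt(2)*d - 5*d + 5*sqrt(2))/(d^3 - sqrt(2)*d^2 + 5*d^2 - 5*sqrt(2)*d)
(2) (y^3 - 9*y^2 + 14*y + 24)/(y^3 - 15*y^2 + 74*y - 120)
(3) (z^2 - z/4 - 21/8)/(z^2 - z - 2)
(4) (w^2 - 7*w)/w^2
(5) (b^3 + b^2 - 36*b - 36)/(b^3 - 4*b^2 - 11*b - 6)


(1) = (d - 1)/d
(2) = (y + 1)/(y - 5)
(3) = (8*z^2 - 2*z - 21)/(8*z^2 - 8*z - 16)
(4) = (w - 7)/w
(5) = (b + 6)/(b + 1)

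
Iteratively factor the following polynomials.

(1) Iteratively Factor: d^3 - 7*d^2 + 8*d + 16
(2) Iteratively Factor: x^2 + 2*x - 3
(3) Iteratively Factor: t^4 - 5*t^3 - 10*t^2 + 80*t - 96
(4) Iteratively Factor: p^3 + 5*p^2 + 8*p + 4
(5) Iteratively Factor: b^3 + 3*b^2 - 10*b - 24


(1) = (d - 4)*(d^2 - 3*d - 4) = (d - 4)^2*(d + 1)
(2) = (x + 3)*(x - 1)
(3) = (t - 3)*(t^3 - 2*t^2 - 16*t + 32) = (t - 3)*(t - 2)*(t^2 - 16) = (t - 4)*(t - 3)*(t - 2)*(t + 4)
(4) = (p + 1)*(p^2 + 4*p + 4) = (p + 1)*(p + 2)*(p + 2)
(5) = (b - 3)*(b^2 + 6*b + 8) = (b - 3)*(b + 4)*(b + 2)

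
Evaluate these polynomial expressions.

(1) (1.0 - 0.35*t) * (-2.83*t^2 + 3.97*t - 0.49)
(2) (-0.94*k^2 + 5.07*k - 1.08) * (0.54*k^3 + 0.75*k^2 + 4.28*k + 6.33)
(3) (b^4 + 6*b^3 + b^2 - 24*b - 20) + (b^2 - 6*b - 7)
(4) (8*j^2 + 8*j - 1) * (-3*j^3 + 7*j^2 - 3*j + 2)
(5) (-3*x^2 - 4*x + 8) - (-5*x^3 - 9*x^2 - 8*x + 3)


(1) = 0.9905*t^3 - 4.2195*t^2 + 4.1415*t - 0.49
(2) = -0.5076*k^5 + 2.0328*k^4 - 0.8039*k^3 + 14.9394*k^2 + 27.4707*k - 6.8364
(3) = b^4 + 6*b^3 + 2*b^2 - 30*b - 27
(4) = -24*j^5 + 32*j^4 + 35*j^3 - 15*j^2 + 19*j - 2
(5) = 5*x^3 + 6*x^2 + 4*x + 5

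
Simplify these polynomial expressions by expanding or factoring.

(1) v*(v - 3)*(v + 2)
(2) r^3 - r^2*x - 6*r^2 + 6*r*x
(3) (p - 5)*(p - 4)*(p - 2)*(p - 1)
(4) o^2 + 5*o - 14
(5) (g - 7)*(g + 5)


(1) = v^3 - v^2 - 6*v
(2) = r*(r - 6)*(r - x)
(3) = p^4 - 12*p^3 + 49*p^2 - 78*p + 40
(4) = (o - 2)*(o + 7)
(5) = g^2 - 2*g - 35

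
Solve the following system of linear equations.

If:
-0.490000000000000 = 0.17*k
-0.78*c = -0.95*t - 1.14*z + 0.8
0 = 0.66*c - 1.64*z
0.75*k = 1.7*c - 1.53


Then:
c = -0.37
k = -2.88
t = 0.72
z = -0.15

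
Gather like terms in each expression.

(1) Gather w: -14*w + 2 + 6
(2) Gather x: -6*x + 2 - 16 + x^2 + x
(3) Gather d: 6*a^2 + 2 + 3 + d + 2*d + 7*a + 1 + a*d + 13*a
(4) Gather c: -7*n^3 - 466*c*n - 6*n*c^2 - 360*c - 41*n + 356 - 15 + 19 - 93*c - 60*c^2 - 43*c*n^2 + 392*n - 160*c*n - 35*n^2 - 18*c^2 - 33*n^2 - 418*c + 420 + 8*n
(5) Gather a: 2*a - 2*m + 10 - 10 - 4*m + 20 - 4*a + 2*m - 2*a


(1) = 8 - 14*w
(2) = x^2 - 5*x - 14
(3) = 6*a^2 + 20*a + d*(a + 3) + 6
(4) = c^2*(-6*n - 78) + c*(-43*n^2 - 626*n - 871) - 7*n^3 - 68*n^2 + 359*n + 780
(5) = -4*a - 4*m + 20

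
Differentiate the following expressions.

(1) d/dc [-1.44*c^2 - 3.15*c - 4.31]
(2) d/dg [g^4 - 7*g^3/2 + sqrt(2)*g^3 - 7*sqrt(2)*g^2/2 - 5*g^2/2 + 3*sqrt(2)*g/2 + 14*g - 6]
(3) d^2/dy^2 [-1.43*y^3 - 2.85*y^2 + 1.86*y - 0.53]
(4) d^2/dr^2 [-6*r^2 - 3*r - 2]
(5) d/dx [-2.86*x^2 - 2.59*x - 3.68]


(1) = -2.88*c - 3.15
(2) = 4*g^3 - 21*g^2/2 + 3*sqrt(2)*g^2 - 7*sqrt(2)*g - 5*g + 3*sqrt(2)/2 + 14
(3) = -8.58*y - 5.7
(4) = -12
(5) = -5.72*x - 2.59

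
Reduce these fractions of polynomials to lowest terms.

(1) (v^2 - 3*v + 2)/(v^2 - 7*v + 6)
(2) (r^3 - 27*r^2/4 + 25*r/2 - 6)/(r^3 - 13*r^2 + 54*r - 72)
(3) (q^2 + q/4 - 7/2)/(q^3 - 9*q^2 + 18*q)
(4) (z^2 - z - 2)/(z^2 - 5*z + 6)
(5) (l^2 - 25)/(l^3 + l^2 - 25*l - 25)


(1) = (v - 2)/(v - 6)
(2) = (4*r^2 - 11*r + 6)/(4*r^2 - 36*r + 72)
(3) = (4*q^2 + q - 14)/(4*q^3 - 36*q^2 + 72*q)
(4) = (z + 1)/(z - 3)
(5) = 1/(l + 1)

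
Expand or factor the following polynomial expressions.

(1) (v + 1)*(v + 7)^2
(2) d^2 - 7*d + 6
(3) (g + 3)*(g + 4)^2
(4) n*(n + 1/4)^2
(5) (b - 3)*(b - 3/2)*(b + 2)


(1) = v^3 + 15*v^2 + 63*v + 49
(2) = (d - 6)*(d - 1)
(3) = g^3 + 11*g^2 + 40*g + 48
(4) = n^3 + n^2/2 + n/16
(5) = b^3 - 5*b^2/2 - 9*b/2 + 9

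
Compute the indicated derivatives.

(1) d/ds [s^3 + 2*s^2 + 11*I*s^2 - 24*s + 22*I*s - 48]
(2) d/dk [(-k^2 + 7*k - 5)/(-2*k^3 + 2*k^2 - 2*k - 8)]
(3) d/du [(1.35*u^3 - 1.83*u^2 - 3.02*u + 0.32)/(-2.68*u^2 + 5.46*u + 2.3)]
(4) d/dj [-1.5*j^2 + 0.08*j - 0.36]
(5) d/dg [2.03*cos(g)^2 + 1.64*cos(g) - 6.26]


(1) = 3*s^2 + s*(4 + 22*I) - 24 + 22*I
(2) = ((2*k - 7)*(k^3 - k^2 + k + 4) - (k^2 - 7*k + 5)*(3*k^2 - 2*k + 1))/(2*(k^3 - k^2 + k + 4)^2)
(3) = (-3.618*u^4 + 14.742*u^3 - 8.7704*u^2 - 6.7028*u - 8.6932)/(7.1824*u^4 - 29.2656*u^3 + 17.4836*u^2 + 25.116*u + 5.29)
(4) = 0.08 - 3.0*j
(5) = -(4.06*cos(g) + 1.64)*sin(g)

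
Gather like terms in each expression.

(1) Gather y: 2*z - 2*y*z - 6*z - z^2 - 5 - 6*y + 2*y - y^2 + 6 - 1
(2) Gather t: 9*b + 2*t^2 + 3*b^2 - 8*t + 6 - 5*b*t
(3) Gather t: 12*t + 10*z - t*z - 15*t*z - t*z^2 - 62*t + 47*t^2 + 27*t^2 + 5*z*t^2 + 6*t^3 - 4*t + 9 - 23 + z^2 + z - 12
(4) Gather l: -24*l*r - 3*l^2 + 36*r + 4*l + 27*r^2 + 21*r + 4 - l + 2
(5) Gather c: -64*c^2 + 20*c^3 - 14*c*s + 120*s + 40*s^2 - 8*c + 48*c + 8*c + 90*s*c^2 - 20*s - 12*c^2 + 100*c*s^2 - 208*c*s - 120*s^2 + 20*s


(1) = -y^2 + y*(-2*z - 4) - z^2 - 4*z
(2) = 3*b^2 + 9*b + 2*t^2 + t*(-5*b - 8) + 6
(3) = 6*t^3 + t^2*(5*z + 74) + t*(-z^2 - 16*z - 54) + z^2 + 11*z - 26
(4) = -3*l^2 + l*(3 - 24*r) + 27*r^2 + 57*r + 6
(5) = 20*c^3 + c^2*(90*s - 76) + c*(100*s^2 - 222*s + 48) - 80*s^2 + 120*s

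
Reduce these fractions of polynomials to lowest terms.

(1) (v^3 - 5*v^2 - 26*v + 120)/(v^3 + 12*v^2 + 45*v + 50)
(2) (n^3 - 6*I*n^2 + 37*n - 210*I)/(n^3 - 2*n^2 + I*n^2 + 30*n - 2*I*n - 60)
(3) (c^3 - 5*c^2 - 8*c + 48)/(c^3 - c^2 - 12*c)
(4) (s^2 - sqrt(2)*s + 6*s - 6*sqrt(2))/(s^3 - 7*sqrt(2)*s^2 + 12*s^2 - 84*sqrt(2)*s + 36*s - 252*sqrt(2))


(1) = (v^2 - 10*v + 24)/(v^2 + 7*v + 10)
(2) = (n - 7*I)/(n - 2)
(3) = (c - 4)/c
(4) = (s - sqrt(2))/(s^2 + s*(6 - 7*sqrt(2)) - 42*sqrt(2))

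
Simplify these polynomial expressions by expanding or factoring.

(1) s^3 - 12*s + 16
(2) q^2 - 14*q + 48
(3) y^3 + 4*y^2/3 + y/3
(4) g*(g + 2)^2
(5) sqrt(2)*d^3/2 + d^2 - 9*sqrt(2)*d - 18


(1) = (s - 2)^2*(s + 4)
(2) = (q - 8)*(q - 6)
(3) = y*(y + 1/3)*(y + 1)
(4) = g^3 + 4*g^2 + 4*g
(5) = (d - 3*sqrt(2))*(d + 3*sqrt(2))*(sqrt(2)*d/2 + 1)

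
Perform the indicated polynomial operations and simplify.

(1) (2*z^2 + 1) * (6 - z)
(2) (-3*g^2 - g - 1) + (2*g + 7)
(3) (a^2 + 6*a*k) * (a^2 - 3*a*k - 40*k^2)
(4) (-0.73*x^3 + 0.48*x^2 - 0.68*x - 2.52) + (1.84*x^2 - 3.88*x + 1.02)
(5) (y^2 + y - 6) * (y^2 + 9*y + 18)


(1) = -2*z^3 + 12*z^2 - z + 6
(2) = -3*g^2 + g + 6
(3) = a^4 + 3*a^3*k - 58*a^2*k^2 - 240*a*k^3
(4) = -0.73*x^3 + 2.32*x^2 - 4.56*x - 1.5
(5) = y^4 + 10*y^3 + 21*y^2 - 36*y - 108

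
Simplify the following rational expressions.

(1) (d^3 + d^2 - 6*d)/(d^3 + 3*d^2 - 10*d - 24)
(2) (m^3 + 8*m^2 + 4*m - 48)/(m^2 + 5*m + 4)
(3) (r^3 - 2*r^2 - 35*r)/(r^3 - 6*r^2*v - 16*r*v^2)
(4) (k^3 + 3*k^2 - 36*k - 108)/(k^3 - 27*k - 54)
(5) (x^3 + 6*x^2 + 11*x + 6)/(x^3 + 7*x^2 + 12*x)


(1) = (d^3 + d^2 - 6*d)/(d^3 + 3*d^2 - 10*d - 24)
(2) = (m^2 + 4*m - 12)/(m + 1)
(3) = (r^2 - 2*r - 35)/(r^2 - 6*r*v - 16*v^2)
(4) = (k + 6)/(k + 3)
(5) = (x^2 + 3*x + 2)/(x^2 + 4*x)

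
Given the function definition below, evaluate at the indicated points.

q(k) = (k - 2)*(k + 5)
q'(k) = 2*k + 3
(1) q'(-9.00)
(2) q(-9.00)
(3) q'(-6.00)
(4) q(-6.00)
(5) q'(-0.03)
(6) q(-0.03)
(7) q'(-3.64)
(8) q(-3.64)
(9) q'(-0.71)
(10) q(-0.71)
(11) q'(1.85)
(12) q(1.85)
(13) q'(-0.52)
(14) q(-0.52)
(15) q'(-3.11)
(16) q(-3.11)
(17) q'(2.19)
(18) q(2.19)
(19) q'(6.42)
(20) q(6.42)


(1) = -15.00
(2) = 44.00
(3) = -9.00
(4) = 8.00
(5) = 2.94
(6) = -10.09
(7) = -4.28
(8) = -7.67
(9) = 1.58
(10) = -11.63
(11) = 6.70
(12) = -1.03
(13) = 1.96
(14) = -11.29
(15) = -3.22
(16) = -9.66
(17) = 7.38
(18) = 1.37
(19) = 15.84
(20) = 50.48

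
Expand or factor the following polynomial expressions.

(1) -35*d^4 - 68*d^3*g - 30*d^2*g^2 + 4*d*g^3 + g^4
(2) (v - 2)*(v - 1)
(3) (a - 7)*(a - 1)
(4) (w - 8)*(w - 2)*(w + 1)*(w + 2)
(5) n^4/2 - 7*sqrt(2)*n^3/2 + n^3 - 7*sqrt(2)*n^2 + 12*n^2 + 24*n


(1) = (-5*d + g)*(d + g)^2*(7*d + g)
(2) = v^2 - 3*v + 2
(3) = a^2 - 8*a + 7
(4) = w^4 - 7*w^3 - 12*w^2 + 28*w + 32
(5) = n*(n/2 + 1)*(n - 4*sqrt(2))*(n - 3*sqrt(2))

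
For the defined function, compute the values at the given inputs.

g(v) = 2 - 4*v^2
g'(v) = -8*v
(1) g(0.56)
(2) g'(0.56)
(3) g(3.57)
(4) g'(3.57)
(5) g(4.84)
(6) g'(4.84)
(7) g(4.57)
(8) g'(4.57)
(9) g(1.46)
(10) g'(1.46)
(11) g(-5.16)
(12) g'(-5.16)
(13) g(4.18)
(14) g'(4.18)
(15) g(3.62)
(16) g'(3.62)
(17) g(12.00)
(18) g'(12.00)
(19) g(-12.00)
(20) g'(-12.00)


(1) = 0.75
(2) = -4.48
(3) = -48.98
(4) = -28.56
(5) = -91.70
(6) = -38.72
(7) = -81.54
(8) = -36.56
(9) = -6.53
(10) = -11.68
(11) = -104.50
(12) = 41.28
(13) = -67.89
(14) = -33.44
(15) = -50.42
(16) = -28.96
(17) = -574.00
(18) = -96.00
(19) = -574.00
(20) = 96.00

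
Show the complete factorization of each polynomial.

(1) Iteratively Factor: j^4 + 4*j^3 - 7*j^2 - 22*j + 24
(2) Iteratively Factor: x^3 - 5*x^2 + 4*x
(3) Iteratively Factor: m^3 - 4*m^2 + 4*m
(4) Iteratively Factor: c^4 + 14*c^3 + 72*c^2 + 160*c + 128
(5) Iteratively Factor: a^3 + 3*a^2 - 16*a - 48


(1) = (j + 3)*(j^3 + j^2 - 10*j + 8) = (j - 1)*(j + 3)*(j^2 + 2*j - 8) = (j - 1)*(j + 3)*(j + 4)*(j - 2)
(2) = (x - 1)*(x^2 - 4*x) = (x - 4)*(x - 1)*(x)
(3) = (m - 2)*(m^2 - 2*m) = (m - 2)^2*(m)
(4) = (c + 4)*(c^3 + 10*c^2 + 32*c + 32) = (c + 4)^2*(c^2 + 6*c + 8) = (c + 2)*(c + 4)^2*(c + 4)
(5) = (a + 3)*(a^2 - 16) = (a + 3)*(a + 4)*(a - 4)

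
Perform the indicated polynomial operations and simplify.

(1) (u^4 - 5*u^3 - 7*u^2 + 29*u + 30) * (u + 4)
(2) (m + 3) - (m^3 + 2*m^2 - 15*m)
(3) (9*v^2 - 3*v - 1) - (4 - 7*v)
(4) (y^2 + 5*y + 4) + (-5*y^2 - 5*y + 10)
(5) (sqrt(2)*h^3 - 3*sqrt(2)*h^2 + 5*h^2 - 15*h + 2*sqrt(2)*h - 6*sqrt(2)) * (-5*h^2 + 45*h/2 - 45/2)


(1) = u^5 - u^4 - 27*u^3 + u^2 + 146*u + 120
(2) = -m^3 - 2*m^2 + 16*m + 3
(3) = 9*v^2 + 4*v - 5
(4) = 14 - 4*y^2
(5) = -5*sqrt(2)*h^5 - 25*h^4 + 75*sqrt(2)*h^4/2 - 100*sqrt(2)*h^3 + 375*h^3/2 - 450*h^2 + 285*sqrt(2)*h^2/2 - 180*sqrt(2)*h + 675*h/2 + 135*sqrt(2)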